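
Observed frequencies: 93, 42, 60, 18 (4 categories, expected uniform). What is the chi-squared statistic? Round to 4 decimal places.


chi2 = sum((O-E)^2/E), E = total/4
total = 213, E = 213/4 = 53.25
(93 - 53.25)^2 / 53.25 = 1580.0625 / 53.25 = 8427/284 ≈ 29.672535
(42 - 53.25)^2 / 53.25 = 126.5625 / 53.25 = 675/284 ≈ 2.376761
(60 - 53.25)^2 / 53.25 = 45.5625 / 53.25 = 243/284 ≈ 0.855634
(18 - 53.25)^2 / 53.25 = 1242.5625 / 53.25 = 6627/284 ≈ 23.334507
chi2 = 3993/71 ≈ 56.239437

56.2394


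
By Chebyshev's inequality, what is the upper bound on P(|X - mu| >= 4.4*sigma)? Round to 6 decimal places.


P <= 1/k^2
k^2 = 4.4^2 = 19.36
1/k^2 = 1 / 19.36 = 25/484 ≈ 0.05165289

0.051653


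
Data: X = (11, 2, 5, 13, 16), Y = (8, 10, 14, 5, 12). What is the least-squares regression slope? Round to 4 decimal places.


b = sum((xi-xbar)(yi-ybar)) / sum((xi-xbar)^2)
n = 5, xbar = 47/5 = 9.4, ybar = 49/5 = 9.8
Sxy = sum((xi-xbar)(yi-ybar)) = -25.6
Sxx = sum((xi-xbar)^2) = 133.2
b = Sxy / Sxx = -64/333 ≈ -0.192192

-0.1922


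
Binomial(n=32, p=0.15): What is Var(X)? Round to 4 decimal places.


Var = n*p*(1-p) = 32 * 0.15 * 0.85 = 4.08

4.0800


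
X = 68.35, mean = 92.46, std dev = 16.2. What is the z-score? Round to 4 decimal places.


z = (X - mu) / sigma
X - mu = 68.35 - 92.46 = -24.11
z = -24.11 / 16.2 = -2411/1620 ≈ -1.488272

-1.4883


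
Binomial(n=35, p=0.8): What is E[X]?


E[X] = n*p = 35 * 0.8 = 28

28


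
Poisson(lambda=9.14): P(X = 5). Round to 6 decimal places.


P = e^(-lam) * lam^k / k!
e^(-9.14) ≈ 0.0001072873
lam^k = 9.14^5 ≈ 63786.823981
k! = 5! = 120
P = 0.0001072873 * 63786.823981 / 120 ≈ 0.057029

0.057029


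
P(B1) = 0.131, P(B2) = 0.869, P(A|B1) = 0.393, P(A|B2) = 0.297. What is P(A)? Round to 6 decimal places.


P(A) = P(A|B1)*P(B1) + P(A|B2)*P(B2)
P(A|B1)*P(B1) = 0.393 * 0.131 = 0.051483
P(A|B2)*P(B2) = 0.297 * 0.869 = 0.258093
P(A) = 0.051483 + 0.258093 = 0.309576

0.309576


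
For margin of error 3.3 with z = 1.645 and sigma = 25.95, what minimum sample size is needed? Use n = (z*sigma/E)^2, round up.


z*sigma/E = 1.645 * 25.95 / 3.3 = 56917/4400 ≈ 12.935682
(z*sigma/E)^2 ≈ 167.331864
round up: n = 168

168


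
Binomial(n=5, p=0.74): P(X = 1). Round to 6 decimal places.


P = C(n,k) * p^k * (1-p)^(n-k)
C(5,1) = 5
p^k = 0.74^1 = 0.74
(1-p)^(n-k) = 0.26^4 = 0.00456976
P = 5 * 0.74 * 0.00456976 ≈ 0.016908

0.016908


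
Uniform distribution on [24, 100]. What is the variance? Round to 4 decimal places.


Var = (b-a)^2 / 12
(b-a)^2 = (100 - 24)^2 = 5776
Var = 5776/12 ≈ 481.333333

481.3333


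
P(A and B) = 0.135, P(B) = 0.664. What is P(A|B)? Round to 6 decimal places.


P(A|B) = P(A and B) / P(B) = 0.135 / 0.664 = 135/664 ≈ 0.20331325

0.203313


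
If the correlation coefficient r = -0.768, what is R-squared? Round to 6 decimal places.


R^2 = r^2 = (-0.768)^2 = 0.589824

0.589824


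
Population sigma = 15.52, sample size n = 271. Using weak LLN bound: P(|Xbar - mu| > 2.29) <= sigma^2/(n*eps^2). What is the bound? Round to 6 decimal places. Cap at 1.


bound = min(1, sigma^2/(n*eps^2))
sigma^2 = 15.52^2 = 240.8704
n*eps^2 = 271 * 2.29^2 = 271 * 5.2441 = 1421.1511
sigma^2/(n*eps^2) = 240.8704 / 1421.1511 ≈ 0.16948965

0.169490


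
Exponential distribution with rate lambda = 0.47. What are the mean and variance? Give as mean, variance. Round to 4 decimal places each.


mean = 1/lam, var = 1/lam^2
mean = 1 / 0.47 = 100/47 ≈ 2.127660
lam^2 = 0.47^2 = 0.2209
var = 1 / 0.2209 = 10000/2209 ≈ 4.526935

2.1277, 4.5269


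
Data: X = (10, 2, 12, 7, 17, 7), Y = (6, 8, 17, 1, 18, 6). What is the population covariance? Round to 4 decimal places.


Cov = (1/n)*sum((xi-xbar)(yi-ybar))
n = 6, xbar = 55/6 ≈ 9.166667, ybar = 56/6 = 28/3 ≈ 9.333333
sum((xi-xbar)(yi-ybar)) = 365/3 ≈ 121.666667
Cov = 121.666667 / 6 = 365/18 ≈ 20.277778

20.2778


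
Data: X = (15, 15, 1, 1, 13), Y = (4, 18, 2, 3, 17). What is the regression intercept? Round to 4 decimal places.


a = ybar - b*xbar, where b = sum((xi-xbar)(yi-ybar)) / sum((xi-xbar)^2)
n = 5, xbar = 45/5 = 9, ybar = 44/5 = 8.8
Sxy = sum((xi-xbar)(yi-ybar)) = 160
Sxx = sum((xi-xbar)^2) = 216
b = Sxy / Sxx = 20/27 ≈ 0.740741
a = 8.8 - 0.740741 * 9 = 32/15 ≈ 2.133333

2.1333


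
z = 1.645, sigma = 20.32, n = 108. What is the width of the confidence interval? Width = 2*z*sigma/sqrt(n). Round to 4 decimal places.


width = 2*z*sigma/sqrt(n)
2*z*sigma = 2 * 1.645 * 20.32 = 66.8528
sqrt(108) ≈ 10.392305
width = 66.8528 / 10.392305 ≈ 6.432914

6.4329


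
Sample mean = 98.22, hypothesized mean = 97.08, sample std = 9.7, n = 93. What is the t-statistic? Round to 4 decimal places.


t = (xbar - mu0) / (s/sqrt(n))
xbar - mu0 = 98.22 - 97.08 = 1.14
sqrt(93) ≈ 9.64365076
s/sqrt(n) = 9.7 / 9.64365076 ≈ 1.00584314
t = 1.14 / 1.00584314 ≈ 1.133378

1.1334


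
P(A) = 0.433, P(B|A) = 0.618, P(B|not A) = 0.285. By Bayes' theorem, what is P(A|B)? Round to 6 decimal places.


P(A|B) = P(B|A)*P(A) / P(B), P(B) = P(B|A)*P(A) + P(B|not A)*P(not A)
P(B|A)*P(A) = 0.618 * 0.433 = 0.267594
P(B|not A)*P(not A) = 0.285 * 0.567 = 0.161595
P(B) = 0.267594 + 0.161595 = 0.429189
P(A|B) = 0.267594 / 0.429189 ≈ 0.62348755

0.623488


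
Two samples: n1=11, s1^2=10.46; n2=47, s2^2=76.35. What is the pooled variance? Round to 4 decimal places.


sp^2 = ((n1-1)*s1^2 + (n2-1)*s2^2)/(n1+n2-2)
(n1-1)*s1^2 = 10 * 10.46 = 104.6
(n2-1)*s2^2 = 46 * 76.35 = 3512.1
numerator = 104.6 + 3512.1 = 3616.7
n1+n2-2 = 56
sp^2 = 3616.7 / 56 = 36167/560 ≈ 64.583929

64.5839


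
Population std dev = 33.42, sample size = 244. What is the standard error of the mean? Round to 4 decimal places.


SE = sigma / sqrt(n)
sqrt(244) ≈ 15.620499
SE = 33.42 / 15.620499 ≈ 2.139496

2.1395


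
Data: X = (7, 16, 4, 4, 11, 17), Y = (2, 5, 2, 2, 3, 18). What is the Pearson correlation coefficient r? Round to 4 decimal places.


r = sum((xi-xbar)(yi-ybar)) / sqrt(sum((xi-xbar)^2) * sum((yi-ybar)^2))
n = 6, xbar = 59/6 ≈ 9.833333, ybar = 32/6 = 16/3 ≈ 5.333333
Sxy = sum((xi-xbar)(yi-ybar)) = 403/3 ≈ 134.333333
Sxx = sum((xi-xbar)^2) = 1001/6 ≈ 166.833333
Syy = sum((yi-ybar)^2) = 598/3 ≈ 199.333333
sqrt(Sxx*Syy) ≈ 182.360754
r = Sxy / sqrt(Sxx*Syy) = 134.333333 / 182.360754 ≈ 0.736635

0.7366


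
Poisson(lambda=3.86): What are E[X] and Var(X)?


E[X] = Var(X) = lambda = 3.86

3.86, 3.86


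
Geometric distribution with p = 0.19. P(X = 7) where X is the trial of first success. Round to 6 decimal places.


P = (1-p)^(k-1) * p
(1-p)^(k-1) = 0.81^6 ≈ 0.2824295
P = 0.2824295 * 0.19 ≈ 0.05366161

0.053662


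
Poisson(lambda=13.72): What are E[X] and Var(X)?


E[X] = Var(X) = lambda = 13.72

13.72, 13.72


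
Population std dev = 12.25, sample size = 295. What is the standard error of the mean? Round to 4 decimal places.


SE = sigma / sqrt(n)
sqrt(295) ≈ 17.175564
SE = 12.25 / 17.175564 ≈ 0.713223

0.7132


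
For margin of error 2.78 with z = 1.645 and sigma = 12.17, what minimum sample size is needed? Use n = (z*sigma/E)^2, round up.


z*sigma/E = 1.645 * 12.17 / 2.78 ≈ 7.201313
(z*sigma/E)^2 ≈ 51.858908
round up: n = 52

52


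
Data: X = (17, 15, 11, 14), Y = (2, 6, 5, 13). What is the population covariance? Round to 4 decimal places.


Cov = (1/n)*sum((xi-xbar)(yi-ybar))
n = 4, xbar = 57/4 = 14.25, ybar = 26/4 = 6.5
sum((xi-xbar)(yi-ybar)) = -9.5
Cov = -9.5 / 4 = -2.375

-2.3750


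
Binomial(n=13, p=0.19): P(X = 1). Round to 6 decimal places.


P = C(n,k) * p^k * (1-p)^(n-k)
C(13,1) = 13
p^k = 0.19^1 = 0.19
(1-p)^(n-k) = 0.81^12 ≈ 0.07976644
P = 13 * 0.19 * 0.07976644 ≈ 0.197023

0.197023


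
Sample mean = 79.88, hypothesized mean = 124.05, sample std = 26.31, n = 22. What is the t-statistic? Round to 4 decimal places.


t = (xbar - mu0) / (s/sqrt(n))
xbar - mu0 = 79.88 - 124.05 = -44.17
sqrt(22) ≈ 4.69041576
s/sqrt(n) = 26.31 / 4.69041576 ≈ 5.60931085
t = -44.17 / 5.60931085 ≈ -7.874408

-7.8744


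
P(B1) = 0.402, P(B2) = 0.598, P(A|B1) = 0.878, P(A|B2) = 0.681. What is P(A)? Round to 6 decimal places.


P(A) = P(A|B1)*P(B1) + P(A|B2)*P(B2)
P(A|B1)*P(B1) = 0.878 * 0.402 = 0.352956
P(A|B2)*P(B2) = 0.681 * 0.598 = 0.407238
P(A) = 0.352956 + 0.407238 = 0.760194

0.760194


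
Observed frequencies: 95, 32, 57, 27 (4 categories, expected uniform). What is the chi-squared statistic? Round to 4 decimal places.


chi2 = sum((O-E)^2/E), E = total/4
total = 211, E = 211/4 = 52.75
(95 - 52.75)^2 / 52.75 = 1785.0625 / 52.75 = 28561/844 ≈ 33.840047
(32 - 52.75)^2 / 52.75 = 430.5625 / 52.75 = 6889/844 ≈ 8.162322
(57 - 52.75)^2 / 52.75 = 18.0625 / 52.75 = 289/844 ≈ 0.342417
(27 - 52.75)^2 / 52.75 = 663.0625 / 52.75 = 10609/844 ≈ 12.569905
chi2 = 11587/211 ≈ 54.914692

54.9147


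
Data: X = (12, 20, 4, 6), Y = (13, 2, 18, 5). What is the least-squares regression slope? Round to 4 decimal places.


b = sum((xi-xbar)(yi-ybar)) / sum((xi-xbar)^2)
n = 4, xbar = 42/4 = 10.5, ybar = 38/4 = 9.5
Sxy = sum((xi-xbar)(yi-ybar)) = -101
Sxx = sum((xi-xbar)^2) = 155
b = Sxy / Sxx = -101/155 ≈ -0.651613

-0.6516


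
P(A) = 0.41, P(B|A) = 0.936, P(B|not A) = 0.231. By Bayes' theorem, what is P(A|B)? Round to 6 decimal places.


P(A|B) = P(B|A)*P(A) / P(B), P(B) = P(B|A)*P(A) + P(B|not A)*P(not A)
P(B|A)*P(A) = 0.936 * 0.41 = 0.38376
P(B|not A)*P(not A) = 0.231 * 0.59 = 0.13629
P(B) = 0.38376 + 0.13629 = 0.52005
P(A|B) = 0.38376 / 0.52005 ≈ 0.73792905

0.737929


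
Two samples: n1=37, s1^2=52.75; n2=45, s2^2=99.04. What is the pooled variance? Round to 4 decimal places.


sp^2 = ((n1-1)*s1^2 + (n2-1)*s2^2)/(n1+n2-2)
(n1-1)*s1^2 = 36 * 52.75 = 1899
(n2-1)*s2^2 = 44 * 99.04 = 4357.76
numerator = 1899 + 4357.76 = 6256.76
n1+n2-2 = 80
sp^2 = 6256.76 / 80 = 78.2095

78.2095


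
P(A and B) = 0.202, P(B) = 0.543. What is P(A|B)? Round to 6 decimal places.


P(A|B) = P(A and B) / P(B) = 0.202 / 0.543 = 202/543 ≈ 0.37200737

0.372007


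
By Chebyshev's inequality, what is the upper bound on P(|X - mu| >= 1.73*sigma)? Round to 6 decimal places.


P <= 1/k^2
k^2 = 1.73^2 = 2.9929
1/k^2 = 1 / 2.9929 ≈ 0.33412409

0.334124


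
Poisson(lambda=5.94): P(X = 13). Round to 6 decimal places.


P = e^(-lam) * lam^k / k!
e^(-5.94) ≈ 0.002632030
lam^k = 5.94^13 ≈ 11461033573.996820
k! = 13! = 6227020800
P = 0.002632030 * 11461033573.996820 / 6227020800 ≈ 0.004844

0.004844


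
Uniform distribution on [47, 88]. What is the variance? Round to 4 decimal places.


Var = (b-a)^2 / 12
(b-a)^2 = (88 - 47)^2 = 1681
Var = 1681/12 ≈ 140.083333

140.0833


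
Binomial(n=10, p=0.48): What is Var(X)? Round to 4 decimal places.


Var = n*p*(1-p) = 10 * 0.48 * 0.52 = 2.496

2.4960


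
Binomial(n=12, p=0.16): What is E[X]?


E[X] = n*p = 12 * 0.16 = 1.92

1.92


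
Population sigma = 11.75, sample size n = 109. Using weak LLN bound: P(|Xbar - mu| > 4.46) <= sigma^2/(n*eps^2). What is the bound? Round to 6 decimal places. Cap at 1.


bound = min(1, sigma^2/(n*eps^2))
sigma^2 = 11.75^2 = 138.0625
n*eps^2 = 109 * 4.46^2 = 109 * 19.8916 = 2168.1844
sigma^2/(n*eps^2) = 138.0625 / 2168.1844 ≈ 0.06367655

0.063677


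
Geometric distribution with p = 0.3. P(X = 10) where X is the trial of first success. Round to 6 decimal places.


P = (1-p)^(k-1) * p
(1-p)^(k-1) = 0.7^9 ≈ 0.04035361
P = 0.04035361 * 0.3 ≈ 0.01210608

0.012106


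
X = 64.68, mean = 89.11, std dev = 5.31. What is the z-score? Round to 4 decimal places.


z = (X - mu) / sigma
X - mu = 64.68 - 89.11 = -24.43
z = -24.43 / 5.31 = -2443/531 ≈ -4.600753

-4.6008


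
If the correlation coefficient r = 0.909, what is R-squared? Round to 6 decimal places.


R^2 = r^2 = (0.909)^2 = 0.826281

0.826281


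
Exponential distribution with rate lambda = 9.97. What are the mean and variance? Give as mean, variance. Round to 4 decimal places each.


mean = 1/lam, var = 1/lam^2
mean = 1 / 9.97 = 100/997 ≈ 0.100301
lam^2 = 9.97^2 = 99.4009
var = 1 / 99.4009 ≈ 0.010060

0.1003, 0.0101


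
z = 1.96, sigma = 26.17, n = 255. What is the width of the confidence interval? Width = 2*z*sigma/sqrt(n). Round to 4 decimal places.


width = 2*z*sigma/sqrt(n)
2*z*sigma = 2 * 1.96 * 26.17 = 102.5864
sqrt(255) ≈ 15.968719
width = 102.5864 / 15.968719 ≈ 6.424210

6.4242


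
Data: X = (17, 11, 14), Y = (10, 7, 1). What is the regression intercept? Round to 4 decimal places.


a = ybar - b*xbar, where b = sum((xi-xbar)(yi-ybar)) / sum((xi-xbar)^2)
n = 3, xbar = 42/3 = 14, ybar = 18/3 = 6
Sxy = sum((xi-xbar)(yi-ybar)) = 9
Sxx = sum((xi-xbar)^2) = 18
b = Sxy / Sxx = 0.5
a = 6 - 0.5 * 14 = -1

-1.0000


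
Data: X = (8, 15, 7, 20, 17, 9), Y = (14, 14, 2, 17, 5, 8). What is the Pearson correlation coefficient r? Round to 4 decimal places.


r = sum((xi-xbar)(yi-ybar)) / sqrt(sum((xi-xbar)^2) * sum((yi-ybar)^2))
n = 6, xbar = 76/6 = 38/3 ≈ 12.666667, ybar = 60/6 = 10
Sxy = sum((xi-xbar)(yi-ybar)) = 73
Sxx = sum((xi-xbar)^2) = 436/3 ≈ 145.333333
Syy = sum((yi-ybar)^2) = 174
sqrt(Sxx*Syy) ≈ 159.022011
r = Sxy / sqrt(Sxx*Syy) = 73 / 159.022011 ≈ 0.459056

0.4591


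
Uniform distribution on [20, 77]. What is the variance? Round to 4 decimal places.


Var = (b-a)^2 / 12
(b-a)^2 = (77 - 20)^2 = 3249
Var = 3249/12 = 270.75

270.7500


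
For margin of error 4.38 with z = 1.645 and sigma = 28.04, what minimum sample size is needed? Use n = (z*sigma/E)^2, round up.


z*sigma/E = 1.645 * 28.04 / 4.38 ≈ 10.531005
(z*sigma/E)^2 ≈ 110.902057
round up: n = 111

111


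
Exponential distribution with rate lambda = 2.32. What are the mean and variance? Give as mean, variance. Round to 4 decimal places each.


mean = 1/lam, var = 1/lam^2
mean = 1 / 2.32 = 25/58 ≈ 0.431034
lam^2 = 2.32^2 = 5.3824
var = 1 / 5.3824 = 625/3364 ≈ 0.185791

0.4310, 0.1858


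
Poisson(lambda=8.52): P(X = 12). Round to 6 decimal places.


P = e^(-lam) * lam^k / k!
e^(-8.52) ≈ 0.0001994394
lam^k = 8.52^12 ≈ 146310379639.566283
k! = 12! = 479001600
P = 0.0001994394 * 146310379639.566283 / 479001600 ≈ 0.060918

0.060918


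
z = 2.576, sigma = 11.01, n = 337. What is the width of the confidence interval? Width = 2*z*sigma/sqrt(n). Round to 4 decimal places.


width = 2*z*sigma/sqrt(n)
2*z*sigma = 2 * 2.576 * 11.01 = 56.72352
sqrt(337) ≈ 18.357560
width = 56.72352 / 18.357560 ≈ 3.089927

3.0899


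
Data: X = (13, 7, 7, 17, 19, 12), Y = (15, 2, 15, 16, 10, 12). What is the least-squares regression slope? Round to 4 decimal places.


b = sum((xi-xbar)(yi-ybar)) / sum((xi-xbar)^2)
n = 6, xbar = 75/6 = 12.5, ybar = 70/6 = 35/3 ≈ 11.666667
Sxy = sum((xi-xbar)(yi-ybar)) = 45
Sxx = sum((xi-xbar)^2) = 123.5
b = Sxy / Sxx = 90/247 ≈ 0.364372

0.3644


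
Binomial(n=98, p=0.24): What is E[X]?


E[X] = n*p = 98 * 0.24 = 23.52

23.52


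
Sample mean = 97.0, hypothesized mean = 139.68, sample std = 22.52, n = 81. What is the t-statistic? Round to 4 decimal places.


t = (xbar - mu0) / (s/sqrt(n))
xbar - mu0 = 97.0 - 139.68 = -42.68
sqrt(81) = 9
s/sqrt(n) = 22.52 / 9 = 563/225 ≈ 2.50222222
t = -42.68 / 2.50222222 = -9603/563 ≈ -17.056838

-17.0568


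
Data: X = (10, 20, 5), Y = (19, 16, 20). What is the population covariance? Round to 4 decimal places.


Cov = (1/n)*sum((xi-xbar)(yi-ybar))
n = 3, xbar = 35/3 ≈ 11.666667, ybar = 55/3 ≈ 18.333333
sum((xi-xbar)(yi-ybar)) = -95/3 ≈ -31.666667
Cov = -31.666667 / 3 = -95/9 ≈ -10.555556

-10.5556


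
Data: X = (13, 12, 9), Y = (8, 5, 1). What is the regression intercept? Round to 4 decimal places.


a = ybar - b*xbar, where b = sum((xi-xbar)(yi-ybar)) / sum((xi-xbar)^2)
n = 3, xbar = 34/3 ≈ 11.333333, ybar = 14/3 ≈ 4.666667
Sxy = sum((xi-xbar)(yi-ybar)) = 43/3 ≈ 14.333333
Sxx = sum((xi-xbar)^2) = 26/3 ≈ 8.666667
b = Sxy / Sxx = 43/26 ≈ 1.653846
a = 4.666667 - 1.653846 * 11.333333 = -183/13 ≈ -14.076923

-14.0769


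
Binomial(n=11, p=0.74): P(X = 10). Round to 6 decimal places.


P = C(n,k) * p^k * (1-p)^(n-k)
C(11,10) = 11
p^k = 0.74^10 ≈ 0.04923990
(1-p)^(n-k) = 0.26^1 = 0.26
P = 11 * 0.04923990 * 0.26 ≈ 0.140826

0.140826


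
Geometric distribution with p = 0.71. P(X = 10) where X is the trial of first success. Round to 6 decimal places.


P = (1-p)^(k-1) * p
(1-p)^(k-1) = 0.29^9 ≈ 0.00001450715
P = 0.00001450715 * 0.71 ≈ 0.00001030007

0.000010


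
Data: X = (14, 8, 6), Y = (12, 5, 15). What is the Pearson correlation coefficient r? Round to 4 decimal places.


r = sum((xi-xbar)(yi-ybar)) / sqrt(sum((xi-xbar)^2) * sum((yi-ybar)^2))
n = 3, xbar = 28/3 ≈ 9.333333, ybar = 32/3 ≈ 10.666667
Sxy = sum((xi-xbar)(yi-ybar)) = -2/3 ≈ -0.666667
Sxx = sum((xi-xbar)^2) = 104/3 ≈ 34.666667
Syy = sum((yi-ybar)^2) = 158/3 ≈ 52.666667
sqrt(Sxx*Syy) ≈ 42.729121
r = Sxy / sqrt(Sxx*Syy) = -0.666667 / 42.729121 ≈ -0.015602

-0.0156


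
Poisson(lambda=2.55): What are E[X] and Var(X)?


E[X] = Var(X) = lambda = 2.55

2.55, 2.55


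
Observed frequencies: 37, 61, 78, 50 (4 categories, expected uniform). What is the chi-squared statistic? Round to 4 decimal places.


chi2 = sum((O-E)^2/E), E = total/4
total = 226, E = 226/4 = 56.5
(37 - 56.5)^2 / 56.5 = 380.25 / 56.5 = 1521/226 ≈ 6.730088
(61 - 56.5)^2 / 56.5 = 20.25 / 56.5 = 81/226 ≈ 0.358407
(78 - 56.5)^2 / 56.5 = 462.25 / 56.5 = 1849/226 ≈ 8.181416
(50 - 56.5)^2 / 56.5 = 42.25 / 56.5 = 169/226 ≈ 0.747788
chi2 = 1810/113 ≈ 16.017699

16.0177


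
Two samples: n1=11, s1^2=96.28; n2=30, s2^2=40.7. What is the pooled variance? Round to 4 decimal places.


sp^2 = ((n1-1)*s1^2 + (n2-1)*s2^2)/(n1+n2-2)
(n1-1)*s1^2 = 10 * 96.28 = 962.8
(n2-1)*s2^2 = 29 * 40.7 = 1180.3
numerator = 962.8 + 1180.3 = 2143.1
n1+n2-2 = 39
sp^2 = 2143.1 / 39 = 21431/390 ≈ 54.951282

54.9513


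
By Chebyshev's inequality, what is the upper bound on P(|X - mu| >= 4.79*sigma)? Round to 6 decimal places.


P <= 1/k^2
k^2 = 4.79^2 = 22.9441
1/k^2 = 1 / 22.9441 ≈ 0.04358419

0.043584


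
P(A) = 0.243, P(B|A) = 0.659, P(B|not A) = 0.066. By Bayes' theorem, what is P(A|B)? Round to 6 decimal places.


P(A|B) = P(B|A)*P(A) / P(B), P(B) = P(B|A)*P(A) + P(B|not A)*P(not A)
P(B|A)*P(A) = 0.659 * 0.243 = 0.160137
P(B|not A)*P(not A) = 0.066 * 0.757 = 0.049962
P(B) = 0.160137 + 0.049962 = 0.210099
P(A|B) = 0.160137 / 0.210099 ≈ 0.76219782

0.762198


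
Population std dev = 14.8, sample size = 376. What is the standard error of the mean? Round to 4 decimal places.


SE = sigma / sqrt(n)
sqrt(376) ≈ 19.390719
SE = 14.8 / 19.390719 ≈ 0.763252

0.7633


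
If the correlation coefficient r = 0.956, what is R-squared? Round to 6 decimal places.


R^2 = r^2 = (0.956)^2 = 0.913936

0.913936


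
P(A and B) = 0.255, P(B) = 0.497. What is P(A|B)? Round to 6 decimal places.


P(A|B) = P(A and B) / P(B) = 0.255 / 0.497 = 255/497 ≈ 0.51307847

0.513078


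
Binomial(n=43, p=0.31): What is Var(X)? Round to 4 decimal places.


Var = n*p*(1-p) = 43 * 0.31 * 0.69 = 9.1977

9.1977


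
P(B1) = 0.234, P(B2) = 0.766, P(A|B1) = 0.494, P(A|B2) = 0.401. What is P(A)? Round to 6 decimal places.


P(A) = P(A|B1)*P(B1) + P(A|B2)*P(B2)
P(A|B1)*P(B1) = 0.494 * 0.234 = 0.115596
P(A|B2)*P(B2) = 0.401 * 0.766 = 0.307166
P(A) = 0.115596 + 0.307166 = 0.422762

0.422762


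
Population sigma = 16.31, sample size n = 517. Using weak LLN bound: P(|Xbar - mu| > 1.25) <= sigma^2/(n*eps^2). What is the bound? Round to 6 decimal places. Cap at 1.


bound = min(1, sigma^2/(n*eps^2))
sigma^2 = 16.31^2 = 266.0161
n*eps^2 = 517 * 1.25^2 = 517 * 1.5625 = 807.8125
sigma^2/(n*eps^2) = 266.0161 / 807.8125 ≈ 0.32930426

0.329304


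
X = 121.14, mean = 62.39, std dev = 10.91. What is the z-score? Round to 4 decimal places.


z = (X - mu) / sigma
X - mu = 121.14 - 62.39 = 58.75
z = 58.75 / 10.91 = 5875/1091 ≈ 5.384968

5.3850


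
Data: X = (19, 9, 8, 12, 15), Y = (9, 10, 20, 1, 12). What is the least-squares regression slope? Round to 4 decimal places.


b = sum((xi-xbar)(yi-ybar)) / sum((xi-xbar)^2)
n = 5, xbar = 63/5 = 12.6, ybar = 52/5 = 10.4
Sxy = sum((xi-xbar)(yi-ybar)) = -42.2
Sxx = sum((xi-xbar)^2) = 81.2
b = Sxy / Sxx = -211/406 ≈ -0.519704

-0.5197


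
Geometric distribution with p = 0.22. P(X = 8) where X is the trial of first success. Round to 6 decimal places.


P = (1-p)^(k-1) * p
(1-p)^(k-1) = 0.78^7 ≈ 0.1756557
P = 0.1756557 * 0.22 ≈ 0.03864425

0.038644


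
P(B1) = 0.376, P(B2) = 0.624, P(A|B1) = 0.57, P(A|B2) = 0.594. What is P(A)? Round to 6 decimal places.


P(A) = P(A|B1)*P(B1) + P(A|B2)*P(B2)
P(A|B1)*P(B1) = 0.57 * 0.376 = 0.21432
P(A|B2)*P(B2) = 0.594 * 0.624 = 0.370656
P(A) = 0.21432 + 0.370656 = 0.584976

0.584976


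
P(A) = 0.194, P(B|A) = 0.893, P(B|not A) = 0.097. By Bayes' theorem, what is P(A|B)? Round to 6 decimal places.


P(A|B) = P(B|A)*P(A) / P(B), P(B) = P(B|A)*P(A) + P(B|not A)*P(not A)
P(B|A)*P(A) = 0.893 * 0.194 = 0.173242
P(B|not A)*P(not A) = 0.097 * 0.806 = 0.078182
P(B) = 0.173242 + 0.078182 = 0.251424
P(A|B) = 0.173242 / 0.251424 = 893/1296 ≈ 0.68904321

0.689043


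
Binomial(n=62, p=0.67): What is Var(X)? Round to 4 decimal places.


Var = n*p*(1-p) = 62 * 0.67 * 0.33 = 13.7082

13.7082


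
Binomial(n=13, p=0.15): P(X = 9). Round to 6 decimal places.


P = C(n,k) * p^k * (1-p)^(n-k)
C(13,9) = 715
p^k = 0.15^9 ≈ 0.00000003844336
(1-p)^(n-k) = 0.85^4 ≈ 0.5220063
P = 715 * 0.00000003844336 * 0.5220063 ≈ 0.000014

0.000014


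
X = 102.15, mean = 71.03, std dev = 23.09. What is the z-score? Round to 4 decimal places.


z = (X - mu) / sigma
X - mu = 102.15 - 71.03 = 31.12
z = 31.12 / 23.09 = 3112/2309 ≈ 1.347770

1.3478


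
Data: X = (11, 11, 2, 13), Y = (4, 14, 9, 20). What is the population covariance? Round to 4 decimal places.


Cov = (1/n)*sum((xi-xbar)(yi-ybar))
n = 4, xbar = 37/4 = 9.25, ybar = 47/4 = 11.75
sum((xi-xbar)(yi-ybar)) = 41.25
Cov = 41.25 / 4 = 10.3125

10.3125


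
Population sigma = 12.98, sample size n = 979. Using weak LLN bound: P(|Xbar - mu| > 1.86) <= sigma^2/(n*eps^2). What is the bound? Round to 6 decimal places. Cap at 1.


bound = min(1, sigma^2/(n*eps^2))
sigma^2 = 12.98^2 = 168.4804
n*eps^2 = 979 * 1.86^2 = 979 * 3.4596 = 3386.9484
sigma^2/(n*eps^2) = 168.4804 / 3386.9484 ≈ 0.04974401

0.049744


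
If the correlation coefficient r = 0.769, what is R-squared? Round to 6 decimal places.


R^2 = r^2 = (0.769)^2 = 0.591361

0.591361


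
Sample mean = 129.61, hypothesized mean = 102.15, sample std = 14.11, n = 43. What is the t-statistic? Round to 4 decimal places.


t = (xbar - mu0) / (s/sqrt(n))
xbar - mu0 = 129.61 - 102.15 = 27.46
sqrt(43) ≈ 6.55743852
s/sqrt(n) = 14.11 / 6.55743852 ≈ 2.15175483
t = 27.46 / 2.15175483 ≈ 12.761677

12.7617


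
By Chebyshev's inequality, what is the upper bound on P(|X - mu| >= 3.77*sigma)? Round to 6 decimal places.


P <= 1/k^2
k^2 = 3.77^2 = 14.2129
1/k^2 = 1 / 14.2129 ≈ 0.07035862

0.070359


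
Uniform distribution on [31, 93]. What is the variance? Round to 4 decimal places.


Var = (b-a)^2 / 12
(b-a)^2 = (93 - 31)^2 = 3844
Var = 3844/12 ≈ 320.333333

320.3333


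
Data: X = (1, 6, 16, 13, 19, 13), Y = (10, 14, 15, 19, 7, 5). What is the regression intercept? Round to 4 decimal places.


a = ybar - b*xbar, where b = sum((xi-xbar)(yi-ybar)) / sum((xi-xbar)^2)
n = 6, xbar = 68/6 = 34/3 ≈ 11.333333, ybar = 70/6 = 35/3 ≈ 11.666667
Sxy = sum((xi-xbar)(yi-ybar)) = -43/3 ≈ -14.333333
Sxx = sum((xi-xbar)^2) = 664/3 ≈ 221.333333
b = Sxy / Sxx = -43/664 ≈ -0.064759
a = 11.666667 - (-0.064759) * 11.333333 = 4117/332 ≈ 12.400602

12.4006


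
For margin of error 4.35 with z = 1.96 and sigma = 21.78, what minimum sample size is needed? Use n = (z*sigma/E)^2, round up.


z*sigma/E = 1.96 * 21.78 / 4.35 = 35574/3625 ≈ 9.813517
(z*sigma/E)^2 ≈ 96.305121
round up: n = 97

97


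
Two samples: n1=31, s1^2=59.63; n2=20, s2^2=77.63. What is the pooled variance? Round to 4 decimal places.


sp^2 = ((n1-1)*s1^2 + (n2-1)*s2^2)/(n1+n2-2)
(n1-1)*s1^2 = 30 * 59.63 = 1788.9
(n2-1)*s2^2 = 19 * 77.63 = 1474.97
numerator = 1788.9 + 1474.97 = 3263.87
n1+n2-2 = 49
sp^2 = 3263.87 / 49 = 326387/4900 ≈ 66.609592

66.6096


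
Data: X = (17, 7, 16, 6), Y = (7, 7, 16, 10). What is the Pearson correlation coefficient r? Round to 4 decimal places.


r = sum((xi-xbar)(yi-ybar)) / sqrt(sum((xi-xbar)^2) * sum((yi-ybar)^2))
n = 4, xbar = 46/4 = 11.5, ybar = 40/4 = 10
Sxy = sum((xi-xbar)(yi-ybar)) = 24
Sxx = sum((xi-xbar)^2) = 101
Syy = sum((yi-ybar)^2) = 54
sqrt(Sxx*Syy) ≈ 73.851202
r = Sxy / sqrt(Sxx*Syy) = 24 / 73.851202 ≈ 0.324978

0.3250


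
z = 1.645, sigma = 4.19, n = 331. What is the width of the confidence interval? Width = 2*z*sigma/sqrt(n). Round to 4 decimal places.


width = 2*z*sigma/sqrt(n)
2*z*sigma = 2 * 1.645 * 4.19 = 13.7851
sqrt(331) ≈ 18.193405
width = 13.7851 / 18.193405 ≈ 0.757698

0.7577


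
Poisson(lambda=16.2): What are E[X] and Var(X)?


E[X] = Var(X) = lambda = 16.2

16.2, 16.2


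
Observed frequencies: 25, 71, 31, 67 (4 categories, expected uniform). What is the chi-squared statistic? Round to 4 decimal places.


chi2 = sum((O-E)^2/E), E = total/4
total = 194, E = 194/4 = 48.5
(25 - 48.5)^2 / 48.5 = 552.25 / 48.5 = 2209/194 ≈ 11.386598
(71 - 48.5)^2 / 48.5 = 506.25 / 48.5 = 2025/194 ≈ 10.438144
(31 - 48.5)^2 / 48.5 = 306.25 / 48.5 = 1225/194 ≈ 6.314433
(67 - 48.5)^2 / 48.5 = 342.25 / 48.5 = 1369/194 ≈ 7.056701
chi2 = 3414/97 ≈ 35.195876

35.1959


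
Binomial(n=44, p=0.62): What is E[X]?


E[X] = n*p = 44 * 0.62 = 27.28

27.28


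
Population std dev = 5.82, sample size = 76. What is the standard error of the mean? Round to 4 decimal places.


SE = sigma / sqrt(n)
sqrt(76) ≈ 8.717798
SE = 5.82 / 8.717798 ≈ 0.667600

0.6676


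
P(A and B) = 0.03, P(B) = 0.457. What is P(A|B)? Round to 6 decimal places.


P(A|B) = P(A and B) / P(B) = 0.03 / 0.457 = 30/457 ≈ 0.06564551

0.065646


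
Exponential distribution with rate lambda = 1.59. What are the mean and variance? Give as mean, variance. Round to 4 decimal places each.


mean = 1/lam, var = 1/lam^2
mean = 1 / 1.59 = 100/159 ≈ 0.628931
lam^2 = 1.59^2 = 2.5281
var = 1 / 2.5281 ≈ 0.395554

0.6289, 0.3956


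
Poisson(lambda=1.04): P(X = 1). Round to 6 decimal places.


P = e^(-lam) * lam^k / k!
e^(-1.04) ≈ 0.3534547
lam^k = 1.04^1 = 1.04
k! = 1! = 1
P = 0.3534547 * 1.04 / 1 ≈ 0.367593

0.367593


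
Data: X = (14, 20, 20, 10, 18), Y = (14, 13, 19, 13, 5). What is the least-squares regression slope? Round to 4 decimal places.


b = sum((xi-xbar)(yi-ybar)) / sum((xi-xbar)^2)
n = 5, xbar = 82/5 = 16.4, ybar = 64/5 = 12.8
Sxy = sum((xi-xbar)(yi-ybar)) = 6.4
Sxx = sum((xi-xbar)^2) = 75.2
b = Sxy / Sxx = 4/47 ≈ 0.085106

0.0851


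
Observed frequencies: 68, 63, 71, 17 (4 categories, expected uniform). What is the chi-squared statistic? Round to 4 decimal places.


chi2 = sum((O-E)^2/E), E = total/4
total = 219, E = 219/4 = 54.75
(68 - 54.75)^2 / 54.75 = 175.5625 / 54.75 = 2809/876 ≈ 3.206621
(63 - 54.75)^2 / 54.75 = 68.0625 / 54.75 = 363/292 ≈ 1.243151
(71 - 54.75)^2 / 54.75 = 264.0625 / 54.75 = 4225/876 ≈ 4.823059
(17 - 54.75)^2 / 54.75 = 1425.0625 / 54.75 = 22801/876 ≈ 26.028539
chi2 = 2577/73 ≈ 35.301370

35.3014


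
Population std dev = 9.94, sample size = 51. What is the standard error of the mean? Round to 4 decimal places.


SE = sigma / sqrt(n)
sqrt(51) ≈ 7.141428
SE = 9.94 / 7.141428 ≈ 1.391878

1.3919


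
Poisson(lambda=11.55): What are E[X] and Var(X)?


E[X] = Var(X) = lambda = 11.55

11.55, 11.55


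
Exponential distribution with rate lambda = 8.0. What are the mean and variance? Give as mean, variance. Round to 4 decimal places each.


mean = 1/lam, var = 1/lam^2
mean = 1 / 8.0 = 0.125
lam^2 = 8.0^2 = 64
var = 1 / 64 = 0.015625

0.1250, 0.0156


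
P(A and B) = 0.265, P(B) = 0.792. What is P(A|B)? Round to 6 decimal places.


P(A|B) = P(A and B) / P(B) = 0.265 / 0.792 = 265/792 ≈ 0.33459596

0.334596


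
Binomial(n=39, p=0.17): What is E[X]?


E[X] = n*p = 39 * 0.17 = 6.63

6.63


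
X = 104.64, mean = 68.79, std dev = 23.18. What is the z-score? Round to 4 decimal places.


z = (X - mu) / sigma
X - mu = 104.64 - 68.79 = 35.85
z = 35.85 / 23.18 = 3585/2318 ≈ 1.546592

1.5466


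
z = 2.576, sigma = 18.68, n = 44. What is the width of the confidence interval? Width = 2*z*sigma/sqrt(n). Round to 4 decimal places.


width = 2*z*sigma/sqrt(n)
2*z*sigma = 2 * 2.576 * 18.68 = 96.23936
sqrt(44) ≈ 6.633250
width = 96.23936 / 6.633250 ≈ 14.508629

14.5086


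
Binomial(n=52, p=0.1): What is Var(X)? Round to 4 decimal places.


Var = n*p*(1-p) = 52 * 0.1 * 0.9 = 4.68

4.6800


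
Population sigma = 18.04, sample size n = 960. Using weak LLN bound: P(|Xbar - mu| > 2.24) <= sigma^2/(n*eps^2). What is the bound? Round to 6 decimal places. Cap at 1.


bound = min(1, sigma^2/(n*eps^2))
sigma^2 = 18.04^2 = 325.4416
n*eps^2 = 960 * 2.24^2 = 960 * 5.0176 = 4816.896
sigma^2/(n*eps^2) = 325.4416 / 4816.896 ≈ 0.06756251

0.067563


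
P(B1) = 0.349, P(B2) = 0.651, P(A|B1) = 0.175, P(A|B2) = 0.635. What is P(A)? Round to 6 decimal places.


P(A) = P(A|B1)*P(B1) + P(A|B2)*P(B2)
P(A|B1)*P(B1) = 0.175 * 0.349 = 0.061075
P(A|B2)*P(B2) = 0.635 * 0.651 = 0.413385
P(A) = 0.061075 + 0.413385 = 0.47446

0.474460


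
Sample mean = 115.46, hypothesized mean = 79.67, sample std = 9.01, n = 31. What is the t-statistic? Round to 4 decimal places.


t = (xbar - mu0) / (s/sqrt(n))
xbar - mu0 = 115.46 - 79.67 = 35.79
sqrt(31) ≈ 5.56776436
s/sqrt(n) = 9.01 / 5.56776436 ≈ 1.61824377
t = 35.79 / 1.61824377 ≈ 22.116569

22.1166


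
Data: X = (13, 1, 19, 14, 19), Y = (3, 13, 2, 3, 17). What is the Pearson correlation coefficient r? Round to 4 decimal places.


r = sum((xi-xbar)(yi-ybar)) / sqrt(sum((xi-xbar)^2) * sum((yi-ybar)^2))
n = 5, xbar = 66/5 = 13.2, ybar = 38/5 = 7.6
Sxy = sum((xi-xbar)(yi-ybar)) = -46.6
Sxx = sum((xi-xbar)^2) = 216.8
Syy = sum((yi-ybar)^2) = 191.2
sqrt(Sxx*Syy) ≈ 203.598035
r = Sxy / sqrt(Sxx*Syy) = -46.6 / 203.598035 ≈ -0.228882

-0.2289


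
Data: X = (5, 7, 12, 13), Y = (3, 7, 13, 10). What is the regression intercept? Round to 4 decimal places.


a = ybar - b*xbar, where b = sum((xi-xbar)(yi-ybar)) / sum((xi-xbar)^2)
n = 4, xbar = 37/4 = 9.25, ybar = 33/4 = 8.25
Sxy = sum((xi-xbar)(yi-ybar)) = 44.75
Sxx = sum((xi-xbar)^2) = 44.75
b = Sxy / Sxx = 1
a = 8.25 - 1 * 9.25 = -1

-1.0000


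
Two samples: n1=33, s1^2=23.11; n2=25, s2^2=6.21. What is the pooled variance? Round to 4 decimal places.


sp^2 = ((n1-1)*s1^2 + (n2-1)*s2^2)/(n1+n2-2)
(n1-1)*s1^2 = 32 * 23.11 = 739.52
(n2-1)*s2^2 = 24 * 6.21 = 149.04
numerator = 739.52 + 149.04 = 888.56
n1+n2-2 = 56
sp^2 = 888.56 / 56 = 11107/700 ≈ 15.867143

15.8671


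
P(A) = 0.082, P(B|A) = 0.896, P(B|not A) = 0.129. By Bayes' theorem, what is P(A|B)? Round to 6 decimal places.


P(A|B) = P(B|A)*P(A) / P(B), P(B) = P(B|A)*P(A) + P(B|not A)*P(not A)
P(B|A)*P(A) = 0.896 * 0.082 = 0.073472
P(B|not A)*P(not A) = 0.129 * 0.918 = 0.118422
P(B) = 0.073472 + 0.118422 = 0.191894
P(A|B) = 0.073472 / 0.191894 ≈ 0.38287805

0.382878


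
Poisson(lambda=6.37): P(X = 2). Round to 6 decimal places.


P = e^(-lam) * lam^k / k!
e^(-6.37) ≈ 0.001712159
lam^k = 6.37^2 = 40.5769
k! = 2! = 2
P = 0.001712159 * 40.5769 / 2 ≈ 0.034737

0.034737


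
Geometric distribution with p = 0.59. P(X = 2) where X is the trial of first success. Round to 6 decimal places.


P = (1-p)^(k-1) * p
(1-p)^(k-1) = 0.41^1 = 0.41
P = 0.41 * 0.59 = 0.2419

0.241900


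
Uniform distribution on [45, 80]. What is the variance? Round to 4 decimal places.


Var = (b-a)^2 / 12
(b-a)^2 = (80 - 45)^2 = 1225
Var = 1225/12 ≈ 102.083333

102.0833


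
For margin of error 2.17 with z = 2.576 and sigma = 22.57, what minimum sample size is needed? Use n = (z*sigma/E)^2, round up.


z*sigma/E = 2.576 * 22.57 / 2.17 = 103822/3875 ≈ 26.792774
(z*sigma/E)^2 ≈ 717.852749
round up: n = 718

718


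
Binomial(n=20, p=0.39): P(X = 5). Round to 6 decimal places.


P = C(n,k) * p^k * (1-p)^(n-k)
C(20,5) = 15504
p^k = 0.39^5 ≈ 0.009022420
(1-p)^(n-k) = 0.61^15 ≈ 0.0006024868
P = 15504 * 0.009022420 * 0.0006024868 ≈ 0.084278

0.084278


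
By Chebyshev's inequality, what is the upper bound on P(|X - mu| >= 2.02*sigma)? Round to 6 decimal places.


P <= 1/k^2
k^2 = 2.02^2 = 4.0804
1/k^2 = 1 / 4.0804 ≈ 0.24507401

0.245074


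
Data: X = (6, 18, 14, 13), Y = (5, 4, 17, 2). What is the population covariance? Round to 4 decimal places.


Cov = (1/n)*sum((xi-xbar)(yi-ybar))
n = 4, xbar = 51/4 = 12.75, ybar = 28/4 = 7
sum((xi-xbar)(yi-ybar)) = 9
Cov = 9 / 4 = 2.25

2.2500


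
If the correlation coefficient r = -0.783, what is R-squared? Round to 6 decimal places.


R^2 = r^2 = (-0.783)^2 = 0.613089

0.613089


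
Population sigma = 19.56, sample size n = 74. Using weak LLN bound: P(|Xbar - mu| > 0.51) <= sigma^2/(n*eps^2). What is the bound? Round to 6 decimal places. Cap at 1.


bound = min(1, sigma^2/(n*eps^2))
sigma^2 = 19.56^2 = 382.5936
n*eps^2 = 74 * 0.51^2 = 74 * 0.2601 = 19.2474
sigma^2/(n*eps^2) = 382.5936 / 19.2474 ≈ 19.87767698
this exceeds 1, so the bound is capped at 1

1.000000


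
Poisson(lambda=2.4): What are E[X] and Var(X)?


E[X] = Var(X) = lambda = 2.4

2.4, 2.4


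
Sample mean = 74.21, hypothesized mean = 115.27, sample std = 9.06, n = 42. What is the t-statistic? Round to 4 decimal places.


t = (xbar - mu0) / (s/sqrt(n))
xbar - mu0 = 74.21 - 115.27 = -41.06
sqrt(42) ≈ 6.48074070
s/sqrt(n) = 9.06 / 6.48074070 ≈ 1.39798835
t = -41.06 / 1.39798835 ≈ -29.370774

-29.3708


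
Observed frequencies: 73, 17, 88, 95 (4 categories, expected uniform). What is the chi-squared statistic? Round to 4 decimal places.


chi2 = sum((O-E)^2/E), E = total/4
total = 273, E = 273/4 = 68.25
(73 - 68.25)^2 / 68.25 = 22.5625 / 68.25 = 361/1092 ≈ 0.330586
(17 - 68.25)^2 / 68.25 = 2626.5625 / 68.25 = 42025/1092 ≈ 38.484432
(88 - 68.25)^2 / 68.25 = 390.0625 / 68.25 = 6241/1092 ≈ 5.715201
(95 - 68.25)^2 / 68.25 = 715.5625 / 68.25 = 11449/1092 ≈ 10.484432
chi2 = 15019/273 ≈ 55.014652

55.0147


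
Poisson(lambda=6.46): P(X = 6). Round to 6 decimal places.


P = e^(-lam) * lam^k / k!
e^(-6.46) ≈ 0.001564796
lam^k = 6.46^6 ≈ 72676.684723
k! = 6! = 720
P = 0.001564796 * 72676.684723 / 720 ≈ 0.157950

0.157950


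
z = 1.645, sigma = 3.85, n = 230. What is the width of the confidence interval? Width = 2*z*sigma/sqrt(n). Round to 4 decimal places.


width = 2*z*sigma/sqrt(n)
2*z*sigma = 2 * 1.645 * 3.85 = 12.6665
sqrt(230) ≈ 15.165751
width = 12.6665 / 15.165751 ≈ 0.835204

0.8352


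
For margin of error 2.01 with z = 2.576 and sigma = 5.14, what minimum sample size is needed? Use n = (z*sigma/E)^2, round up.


z*sigma/E = 2.576 * 5.14 / 2.01 ≈ 6.587383
(z*sigma/E)^2 ≈ 43.393616
round up: n = 44

44


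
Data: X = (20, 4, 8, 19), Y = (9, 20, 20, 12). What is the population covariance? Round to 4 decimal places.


Cov = (1/n)*sum((xi-xbar)(yi-ybar))
n = 4, xbar = 51/4 = 12.75, ybar = 61/4 = 15.25
sum((xi-xbar)(yi-ybar)) = -129.75
Cov = -129.75 / 4 = -32.4375

-32.4375


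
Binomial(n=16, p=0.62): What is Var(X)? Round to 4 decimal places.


Var = n*p*(1-p) = 16 * 0.62 * 0.38 = 3.7696

3.7696


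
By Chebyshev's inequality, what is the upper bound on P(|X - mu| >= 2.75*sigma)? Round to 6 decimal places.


P <= 1/k^2
k^2 = 2.75^2 = 7.5625
1/k^2 = 1 / 7.5625 = 16/121 ≈ 0.13223140

0.132231


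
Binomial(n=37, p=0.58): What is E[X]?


E[X] = n*p = 37 * 0.58 = 21.46

21.46


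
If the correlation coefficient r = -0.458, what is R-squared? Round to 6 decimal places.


R^2 = r^2 = (-0.458)^2 = 0.209764

0.209764


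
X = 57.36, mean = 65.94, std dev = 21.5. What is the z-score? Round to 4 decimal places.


z = (X - mu) / sigma
X - mu = 57.36 - 65.94 = -8.58
z = -8.58 / 21.5 = -429/1075 ≈ -0.399070

-0.3991


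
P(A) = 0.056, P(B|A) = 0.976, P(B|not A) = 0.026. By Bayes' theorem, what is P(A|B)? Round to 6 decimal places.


P(A|B) = P(B|A)*P(A) / P(B), P(B) = P(B|A)*P(A) + P(B|not A)*P(not A)
P(B|A)*P(A) = 0.976 * 0.056 = 0.054656
P(B|not A)*P(not A) = 0.026 * 0.944 = 0.024544
P(B) = 0.054656 + 0.024544 = 0.0792
P(A|B) = 0.054656 / 0.0792 = 1708/2475 ≈ 0.69010101

0.690101


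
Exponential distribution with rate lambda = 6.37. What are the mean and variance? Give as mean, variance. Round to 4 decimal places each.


mean = 1/lam, var = 1/lam^2
mean = 1 / 6.37 = 100/637 ≈ 0.156986
lam^2 = 6.37^2 = 40.5769
var = 1 / 40.5769 ≈ 0.024645

0.1570, 0.0246


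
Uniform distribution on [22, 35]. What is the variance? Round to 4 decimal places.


Var = (b-a)^2 / 12
(b-a)^2 = (35 - 22)^2 = 169
Var = 169/12 ≈ 14.083333

14.0833


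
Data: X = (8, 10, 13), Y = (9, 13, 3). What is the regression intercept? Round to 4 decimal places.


a = ybar - b*xbar, where b = sum((xi-xbar)(yi-ybar)) / sum((xi-xbar)^2)
n = 3, xbar = 31/3 ≈ 10.333333, ybar = 25/3 ≈ 8.333333
Sxy = sum((xi-xbar)(yi-ybar)) = -52/3 ≈ -17.333333
Sxx = sum((xi-xbar)^2) = 38/3 ≈ 12.666667
b = Sxy / Sxx = -26/19 ≈ -1.368421
a = 8.333333 - (-1.368421) * 10.333333 = 427/19 ≈ 22.473684

22.4737


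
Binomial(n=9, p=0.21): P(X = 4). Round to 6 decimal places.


P = C(n,k) * p^k * (1-p)^(n-k)
C(9,4) = 126
p^k = 0.21^4 = 0.00194481
(1-p)^(n-k) = 0.79^5 ≈ 0.3077056
P = 126 * 0.00194481 * 0.3077056 ≈ 0.075402

0.075402


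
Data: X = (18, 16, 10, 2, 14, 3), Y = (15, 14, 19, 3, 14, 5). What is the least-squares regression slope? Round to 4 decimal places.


b = sum((xi-xbar)(yi-ybar)) / sum((xi-xbar)^2)
n = 6, xbar = 63/6 = 10.5, ybar = 70/6 = 35/3 ≈ 11.666667
Sxy = sum((xi-xbar)(yi-ybar)) = 166
Sxx = sum((xi-xbar)^2) = 227.5
b = Sxy / Sxx = 332/455 ≈ 0.729670

0.7297


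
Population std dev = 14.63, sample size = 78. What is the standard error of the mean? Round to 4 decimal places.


SE = sigma / sqrt(n)
sqrt(78) ≈ 8.831761
SE = 14.63 / 8.831761 ≈ 1.656521

1.6565


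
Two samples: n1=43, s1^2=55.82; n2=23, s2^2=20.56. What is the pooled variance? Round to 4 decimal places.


sp^2 = ((n1-1)*s1^2 + (n2-1)*s2^2)/(n1+n2-2)
(n1-1)*s1^2 = 42 * 55.82 = 2344.44
(n2-1)*s2^2 = 22 * 20.56 = 452.32
numerator = 2344.44 + 452.32 = 2796.76
n1+n2-2 = 64
sp^2 = 2796.76 / 64 = 43.699375

43.6994


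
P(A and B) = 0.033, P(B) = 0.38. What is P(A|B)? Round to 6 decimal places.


P(A|B) = P(A and B) / P(B) = 0.033 / 0.38 = 33/380 ≈ 0.08684211

0.086842


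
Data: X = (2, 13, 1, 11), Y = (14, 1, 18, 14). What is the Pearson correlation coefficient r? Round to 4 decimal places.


r = sum((xi-xbar)(yi-ybar)) / sqrt(sum((xi-xbar)^2) * sum((yi-ybar)^2))
n = 4, xbar = 27/4 = 6.75, ybar = 47/4 = 11.75
Sxy = sum((xi-xbar)(yi-ybar)) = -104.25
Sxx = sum((xi-xbar)^2) = 112.75
Syy = sum((yi-ybar)^2) = 164.75
sqrt(Sxx*Syy) ≈ 136.292195
r = Sxy / sqrt(Sxx*Syy) = -104.25 / 136.292195 ≈ -0.764901

-0.7649


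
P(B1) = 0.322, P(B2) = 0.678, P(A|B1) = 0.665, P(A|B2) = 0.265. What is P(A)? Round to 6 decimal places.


P(A) = P(A|B1)*P(B1) + P(A|B2)*P(B2)
P(A|B1)*P(B1) = 0.665 * 0.322 = 0.21413
P(A|B2)*P(B2) = 0.265 * 0.678 = 0.17967
P(A) = 0.21413 + 0.17967 = 0.3938

0.393800


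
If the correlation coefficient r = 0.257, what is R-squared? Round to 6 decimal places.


R^2 = r^2 = (0.257)^2 = 0.066049

0.066049


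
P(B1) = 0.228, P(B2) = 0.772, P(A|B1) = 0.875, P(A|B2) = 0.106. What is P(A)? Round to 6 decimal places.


P(A) = P(A|B1)*P(B1) + P(A|B2)*P(B2)
P(A|B1)*P(B1) = 0.875 * 0.228 = 0.1995
P(A|B2)*P(B2) = 0.106 * 0.772 = 0.081832
P(A) = 0.1995 + 0.081832 = 0.281332

0.281332
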